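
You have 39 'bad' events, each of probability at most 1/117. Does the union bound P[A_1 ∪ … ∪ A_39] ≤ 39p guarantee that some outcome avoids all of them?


Union bound: P[∪_{i=1}^{39} A_i] ≤ Σ_i P[A_i] ≤ 39·p = 39·(1/117) = 1/3.
Numerically: 1/3 ≈ 0.33333.
Is 1/3 < 1? YES.
Since P[∪ A_i] ≤ 1/3 < 1, the complement has P[∩ A_i^c] ≥ 1 − 1/3 = 2/3 > 0, so some outcome avoids every A_i.

39·p = 1/3 ≈ 0.33333; existence CERTIFIED by the union bound.


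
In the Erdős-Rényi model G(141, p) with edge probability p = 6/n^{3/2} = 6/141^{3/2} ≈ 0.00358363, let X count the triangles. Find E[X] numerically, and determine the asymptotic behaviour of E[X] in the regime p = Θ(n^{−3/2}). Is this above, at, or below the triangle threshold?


Number of potential triangles: C(141, 3) = 457310.
Each occurs with probability p³ ≈ (0.00358363)³ ≈ 4.60222391e-08.
By linearity: E[X] = C(141, 3)·p³ ≈ 457310 · 4.60222391e-08 ≈ 0.021046.
Since α = 3/2 > 1, p = c/n^{3/2} = o(1/n) is below the triangle threshold p ~ 1/n. Asymptotically E[X] ~ (c³/6)·n^{3(1−α)} = (6³/6)·n^{-1.5} → 0, so by Markov's inequality G has no triangles w.h.p.

E[X] ≈ 0.021046; in regime p = Θ(1/n^{3/2}) E[X] tends to 0 (below the triangle threshold p ~ 1/n).


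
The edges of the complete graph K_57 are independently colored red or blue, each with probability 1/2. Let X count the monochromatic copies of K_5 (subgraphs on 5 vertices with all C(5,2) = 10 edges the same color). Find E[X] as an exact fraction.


Let X = Σ_S X_S over the C(57, 5) = 4187106 subsets S of size 5, where X_S = 1 if the K_5 on S is monochromatic.
For a fixed S, the K_5 on S has C(5, 2) = 10 edges. P[all 10 edges red] = (1/2)^10, and likewise for blue, so P[monochromatic] = 2·(1/2)^10 = 2^{1 − 10} = 1/512.
By linearity: E[X] = C(57, 5) · 2^{1 − 10} = 4187106 · 1/512 = 2093553/256.
Numerically: E[X] ≈ 8177.94141.

E[X] = C(57,5)·2^(1−C(5,2)) = 2093553/256 ≈ 8177.94141.


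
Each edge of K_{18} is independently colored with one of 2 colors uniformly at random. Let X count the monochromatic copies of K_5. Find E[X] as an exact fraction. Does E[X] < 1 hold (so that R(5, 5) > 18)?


E[X] = C(18, 5) · 2^{1 − 10} = 8568 · 2^{−9} = 8568/512.
As a reduced fraction: E[X] = 1071/64 ≈ 16.734.
Is E[X] < 1? NO.
Since E[X] ≥ 1, the first-moment bound is inconclusive at n = 18; it does NOT by itself certify R(5, 5) > 18.

E[X] = 1071/64 ≈ 16.734; E[X] ≥ 1; first-moment method inconclusive here.


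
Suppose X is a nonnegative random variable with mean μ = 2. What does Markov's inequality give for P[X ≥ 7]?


μ = E[X] = 2, a = 7.
Markov: P[X ≥ 7] ≤ μ/a = (2)/7 = 2/7.
Numerically: ≈ 0.285714.
(Since a = 7 > μ = 2.000000, the bound 2/7 is < 1 and informative.)

P[X ≥ 7] ≤ 2/7 ≈ 0.285714.


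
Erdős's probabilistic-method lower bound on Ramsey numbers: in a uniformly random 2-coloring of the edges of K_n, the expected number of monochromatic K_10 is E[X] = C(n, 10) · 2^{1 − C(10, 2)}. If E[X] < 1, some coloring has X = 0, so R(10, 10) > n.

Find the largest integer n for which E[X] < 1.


We need C(n, 10) · 2^{1 − 45} < 1, i.e. C(n, 10) < 2^{45 − 1} = 17592186044416.
Check values of n near the boundary:
  n = 95: C(95, 10) = 10104934117421; 10104934117421 < 17592186044416? YES
  n = 96: C(96, 10) = 11279926456656; 11279926456656 < 17592186044416? YES
  n = 97: C(97, 10) = 12576469727536; 12576469727536 < 17592186044416? YES
  n = 98: C(98, 10) = 14005614014756; 14005614014756 < 17592186044416? YES
  n = 99: C(99, 10) = 15579278510796; 15579278510796 < 17592186044416? YES
  n = 100: C(100, 10) = 17310309456440; 17310309456440 < 17592186044416? YES
  n = 101: C(101, 10) = 19212541264840; 19212541264840 < 17592186044416? NO
  n = 102: C(102, 10) = 21300860967540; 21300860967540 < 17592186044416? NO
  n = 103: C(103, 10) = 23591276125340; 23591276125340 < 17592186044416? NO
The largest n with C(n, 10) < 17592186044416 is n = 100 (where E[X] = 2163788682055/2199023255552 ≈ 0.9839772). Hence R(10, 10) > 100, i.e. R(10, 10) ≥ 101.

Largest n = 100; hence R(10, 10) > 100.


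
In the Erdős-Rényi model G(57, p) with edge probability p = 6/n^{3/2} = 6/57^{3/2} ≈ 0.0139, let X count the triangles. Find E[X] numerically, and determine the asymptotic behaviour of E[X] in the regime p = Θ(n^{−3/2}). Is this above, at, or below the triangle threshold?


Number of potential triangles: C(57, 3) = 29260.
Each occurs with probability p³ ≈ (0.0139)³ ≈ 2.71030e-06.
By linearity: E[X] = C(57, 3)·p³ ≈ 29260 · 2.71030e-06 ≈ 0.079.
Since α = 3/2 > 1, p = c/n^{3/2} = o(1/n) is below the triangle threshold p ~ 1/n. Asymptotically E[X] ~ (c³/6)·n^{3(1−α)} = (6³/6)·n^{-1.5} → 0, so by Markov's inequality G has no triangles w.h.p.

E[X] ≈ 0.079; in regime p = Θ(1/n^{3/2}) E[X] tends to 0 (below the triangle threshold p ~ 1/n).


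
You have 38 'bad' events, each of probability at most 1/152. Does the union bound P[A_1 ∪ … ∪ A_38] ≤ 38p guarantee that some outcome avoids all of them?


Union bound: P[∪_{i=1}^{38} A_i] ≤ Σ_i P[A_i] ≤ 38·p = 38·(1/152) = 1/4.
Numerically: 1/4 ≈ 0.2500.
Is 1/4 < 1? YES.
Since P[∪ A_i] ≤ 1/4 < 1, the complement has P[∩ A_i^c] ≥ 1 − 1/4 = 3/4 > 0, so some outcome avoids every A_i.

38·p = 1/4 ≈ 0.2500; existence CERTIFIED by the union bound.


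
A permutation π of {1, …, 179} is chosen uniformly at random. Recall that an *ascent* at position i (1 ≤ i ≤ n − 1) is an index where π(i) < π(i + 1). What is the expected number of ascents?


Write X = Σ X_I over i = 1, …, 178, with X_I the indicator of one ascent.
There are 178 indicators.
For each fixed i, the pair (π(i), π(i+1)) is a uniformly random ordered pair of distinct values from {1, …, 179}; by symmetry P[π(i) < π(i+1)] = 1/2.
By linearity: E[X] = 178 · (1/2) = (179 − 1) · (1/2) = 89 ≈ 89.000.

E[X] = 89 = 89.000.


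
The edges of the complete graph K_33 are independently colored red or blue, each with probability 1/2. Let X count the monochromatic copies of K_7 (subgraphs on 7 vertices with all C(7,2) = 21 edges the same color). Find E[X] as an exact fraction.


Let X = Σ_S X_S over the C(33, 7) = 4272048 subsets S of size 7, where X_S = 1 if the K_7 on S is monochromatic.
For a fixed S, the K_7 on S has C(7, 2) = 21 edges. P[all 21 edges red] = (1/2)^21, and likewise for blue, so P[monochromatic] = 2·(1/2)^21 = 2^{1 − 21} = 1/1048576.
Summing: E[X] = C(33, 7) · 2^{1 − 21} = 4272048 · 1/1048576 = 267003/65536.
Numerically: E[X] ≈ 4.07414.

E[X] = C(33,7)·2^(1−C(7,2)) = 267003/65536 ≈ 4.07414.


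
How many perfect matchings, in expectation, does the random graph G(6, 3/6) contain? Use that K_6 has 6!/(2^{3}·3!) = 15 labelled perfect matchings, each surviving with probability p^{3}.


K_6 has 6!/(2^{3}·3!) = 15 labelled perfect matchings.
For each such perfect matching H, let X_H = 1 if all 3 edges of H are present in G. Then P[X_H = 1] = p^{3} = (1/2)^{3} = 1/8.
Summing the indicators: E[X] = Σ_H E[X_H] = 15 · p^{3} = 15 · 1/8 = 15/8.
Numerically: E[X] ≈ 1.875.

E[X] = 15 · (1/2)^{3} = 15/8 ≈ 1.875.


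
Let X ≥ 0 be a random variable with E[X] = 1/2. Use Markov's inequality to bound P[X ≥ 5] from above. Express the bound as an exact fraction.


μ = E[X] = 1/2, a = 5.
Markov: P[X ≥ 5] ≤ μ/a = (1/2)/5 = 1/10.
Numerically: ≈ 0.1000.
(Since a = 5 > μ = 0.5000, the bound 1/10 is < 1 and informative.)

P[X ≥ 5] ≤ 1/10 ≈ 0.1000.


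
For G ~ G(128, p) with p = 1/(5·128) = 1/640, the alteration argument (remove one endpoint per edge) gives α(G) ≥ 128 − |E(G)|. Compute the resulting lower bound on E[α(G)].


E[|E(G)|] = C(128, 2)·p = 8128 · (1/640) = 127/10.
E[α(G)] ≥ n − E[|E(G)|] = 128 − 127/10 = 1153/10.
Numerically: ≈ 115.30000.
(This is only a lower bound; the true E[α(G)] may be larger.)

E[α(G)] ≥ 1153/10 ≈ 115.30000.


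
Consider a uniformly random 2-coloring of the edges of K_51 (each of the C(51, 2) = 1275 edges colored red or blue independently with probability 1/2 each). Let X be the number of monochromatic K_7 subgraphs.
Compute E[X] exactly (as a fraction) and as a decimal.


Let X = Σ_S X_S over the C(51, 7) = 115775100 subsets S of size 7, where X_S = 1 if the K_7 on S is monochromatic.
For a fixed S, the K_7 on S has C(7, 2) = 21 edges. P[all 21 edges red] = (1/2)^21, and likewise for blue, so P[monochromatic] = 2·(1/2)^21 = 2^{1 − 21} = 1/1048576.
By linearity: E[X] = C(51, 7) · 2^{1 − 21} = 115775100 · 1/1048576 = 28943775/262144.
Numerically: E[X] ≈ 110.4117.

E[X] = C(51,7)·2^(1−C(7,2)) = 28943775/262144 ≈ 110.4117.


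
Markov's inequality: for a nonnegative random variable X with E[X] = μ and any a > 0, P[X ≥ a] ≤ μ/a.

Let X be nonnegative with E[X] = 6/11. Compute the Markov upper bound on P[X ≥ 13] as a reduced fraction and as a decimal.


μ = E[X] = 6/11, a = 13.
Markov: P[X ≥ 13] ≤ μ/a = (6/11)/13 = 6/143.
Numerically: ≈ 0.04196.
(Since a = 13 > μ = 0.54545, the bound 6/143 is < 1 and informative.)

P[X ≥ 13] ≤ 6/143 ≈ 0.04196.


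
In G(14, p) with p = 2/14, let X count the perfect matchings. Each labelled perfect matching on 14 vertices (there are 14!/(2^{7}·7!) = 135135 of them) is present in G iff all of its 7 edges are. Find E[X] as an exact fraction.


K_14 has 14!/(2^{7}·7!) = 135135 labelled perfect matchings.
For each such perfect matching H, let X_H = 1 if all 7 edges of H are present in G. Then P[X_H = 1] = p^{7} = (1/7)^{7} = 1/823543.
By linearity: E[X] = Σ_H E[X_H] = 135135 · p^{7} = 135135 · 1/823543 = 19305/117649.
Numerically: E[X] ≈ 0.164.

E[X] = 135135 · (1/7)^{7} = 19305/117649 ≈ 0.164.


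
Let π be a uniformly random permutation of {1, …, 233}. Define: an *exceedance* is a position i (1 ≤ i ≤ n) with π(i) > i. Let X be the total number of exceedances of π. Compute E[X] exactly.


Write X = Σ_{i=1}^{233} X_i, where X_i = 1_{π(i) > i}.
For each fixed i, π(i) is uniform over {1, …, 233} (marginal of a uniform permutation), so P[π(i) > i] = (n − i)/n. Summing: Σ_{i=1}^{233} (n − i)/n = (0 + 1 + … + 232)/233 = 233(233 − 1)/(2·233) = (233 − 1)/2.
Hence E[X] = Σ_{i=1}^{233} (233 − i)/233 = 116 ≈ 116.000000.

E[X] = 116 = 116.000000.


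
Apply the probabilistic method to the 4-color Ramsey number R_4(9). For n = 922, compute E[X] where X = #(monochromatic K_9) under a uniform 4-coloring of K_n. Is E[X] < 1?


E[X] = C(922, 9) · 4^{1 − 36} = 1275867683890227543270 · 4^{−35} = 1275867683890227543270/1180591620717411303424.
As a reduced fraction: E[X] = 637933841945113771635/590295810358705651712 ≈ 1.0807.
Is E[X] < 1? NO.
Since E[X] ≥ 1, the first-moment bound is inconclusive at n = 922; it does NOT by itself certify R_4(9) > 922.

E[X] = 637933841945113771635/590295810358705651712 ≈ 1.0807; E[X] ≥ 1; first-moment method inconclusive here.


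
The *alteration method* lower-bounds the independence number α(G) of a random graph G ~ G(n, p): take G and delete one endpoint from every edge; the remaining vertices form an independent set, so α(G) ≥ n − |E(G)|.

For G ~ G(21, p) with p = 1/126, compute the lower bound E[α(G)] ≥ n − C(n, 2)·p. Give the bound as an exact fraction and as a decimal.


E[|E(G)|] = C(21, 2)·p = 210 · (1/126) = 5/3.
E[α(G)] ≥ n − E[|E(G)|] = 21 − 5/3 = 58/3.
Numerically: ≈ 19.33333.
(This is only a lower bound; the true E[α(G)] may be larger.)

E[α(G)] ≥ 58/3 ≈ 19.33333.


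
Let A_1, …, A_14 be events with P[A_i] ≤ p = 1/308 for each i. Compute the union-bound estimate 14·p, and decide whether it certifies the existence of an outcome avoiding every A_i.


Union bound: P[∪_{i=1}^{14} A_i] ≤ Σ_i P[A_i] ≤ 14·p = 14·(1/308) = 1/22.
Numerically: 1/22 ≈ 0.04545.
Is 1/22 < 1? YES.
Since P[∪ A_i] ≤ 1/22 < 1, the complement has P[∩ A_i^c] ≥ 1 − 1/22 = 21/22 > 0, so some outcome avoids every A_i.

14·p = 1/22 ≈ 0.04545; existence CERTIFIED by the union bound.


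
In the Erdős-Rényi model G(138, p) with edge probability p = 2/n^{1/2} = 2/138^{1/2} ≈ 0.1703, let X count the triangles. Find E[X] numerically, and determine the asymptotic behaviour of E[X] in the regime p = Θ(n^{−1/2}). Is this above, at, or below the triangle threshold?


Number of potential triangles: C(138, 3) = 428536.
Each occurs with probability p³ ≈ (0.1703)³ ≈ 4.934820e-03.
By linearity: E[X] = C(138, 3)·p³ ≈ 428536 · 4.934820e-03 ≈ 2114.7482.
Since α = 1/2 < 1, p = c/n^{1/2} ≫ 1/n is above the triangle threshold p ~ 1/n. Asymptotically E[X] ~ (c³/6)·n^{3(1−α)} = (2³/6)·n^{1.5} → ∞; triangles are abundant w.h.p.

E[X] ≈ 2114.7482; in regime p = Θ(1/n^{1/2}) E[X] diverges (above the triangle threshold p ~ 1/n).


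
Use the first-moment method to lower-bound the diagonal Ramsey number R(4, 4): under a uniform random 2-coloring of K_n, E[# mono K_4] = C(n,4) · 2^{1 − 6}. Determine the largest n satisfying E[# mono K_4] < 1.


We need C(n, 4) · 2^{1 − 6} < 1, i.e. C(n, 4) < 2^{6 − 1} = 32.
Check values of n near the boundary:
  n = 4: C(4, 4) = 1; 1 < 32? YES
  n = 5: C(5, 4) = 5; 5 < 32? YES
  n = 6: C(6, 4) = 15; 15 < 32? YES
  n = 7: C(7, 4) = 35; 35 < 32? NO
  n = 8: C(8, 4) = 70; 70 < 32? NO
The largest n with C(n, 4) < 32 is n = 6 (where E[X] = 15/32 ≈ 0.469). Hence R(4, 4) > 6, i.e. R(4, 4) ≥ 7.

Largest n = 6; hence R(4, 4) > 6.


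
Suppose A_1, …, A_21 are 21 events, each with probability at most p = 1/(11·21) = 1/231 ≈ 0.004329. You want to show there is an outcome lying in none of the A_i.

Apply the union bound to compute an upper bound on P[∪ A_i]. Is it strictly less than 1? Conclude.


Union bound: P[∪_{i=1}^{21} A_i] ≤ Σ_i P[A_i] ≤ 21·p = 21·(1/231) = 1/11.
Numerically: 1/11 ≈ 0.090909.
Is 1/11 < 1? YES.
Since P[∪ A_i] ≤ 1/11 < 1, the complement has P[∩ A_i^c] ≥ 1 − 1/11 = 10/11 > 0, so some outcome avoids every A_i.

21·p = 1/11 ≈ 0.090909; existence CERTIFIED by the union bound.


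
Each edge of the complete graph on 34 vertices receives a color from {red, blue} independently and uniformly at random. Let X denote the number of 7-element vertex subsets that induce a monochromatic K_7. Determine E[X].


Let X = Σ_S X_S over the C(34, 7) = 5379616 subsets S of size 7, where X_S = 1 if the K_7 on S is monochromatic.
For a fixed S, the K_7 on S has C(7, 2) = 21 edges. P[all 21 edges red] = (1/2)^21, and likewise for blue, so P[monochromatic] = 2·(1/2)^21 = 2^{1 − 21} = 1/1048576.
By linearity: E[X] = C(34, 7) · 2^{1 − 21} = 5379616 · 1/1048576 = 168113/32768.
Numerically: E[X] ≈ 5.13040.

E[X] = C(34,7)·2^(1−C(7,2)) = 168113/32768 ≈ 5.13040.


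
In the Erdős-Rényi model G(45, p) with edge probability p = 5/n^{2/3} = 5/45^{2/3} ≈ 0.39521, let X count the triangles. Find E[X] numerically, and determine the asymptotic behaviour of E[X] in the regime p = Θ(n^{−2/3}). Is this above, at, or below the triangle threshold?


Number of potential triangles: C(45, 3) = 14190.
Each occurs with probability p³ ≈ (0.39521)³ ≈ 6.1728395e-02.
By linearity: E[X] = C(45, 3)·p³ ≈ 14190 · 6.1728395e-02 ≈ 875.92593.
Since α = 2/3 < 1, p = c/n^{2/3} ≫ 1/n is above the triangle threshold p ~ 1/n. Asymptotically E[X] ~ (c³/6)·n^{3(1−α)} = (5³/6)·n^{1} → ∞; triangles are abundant w.h.p.

E[X] ≈ 875.92593; in regime p = Θ(1/n^{2/3}) E[X] diverges (above the triangle threshold p ~ 1/n).


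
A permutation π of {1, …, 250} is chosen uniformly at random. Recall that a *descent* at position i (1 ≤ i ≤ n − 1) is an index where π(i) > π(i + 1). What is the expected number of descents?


Write X = Σ X_I over i = 1, …, 249, with X_I the indicator of one descent.
There are 249 indicators.
For each fixed i, the pair (π(i), π(i+1)) is a uniformly random ordered pair of distinct values from {1, …, 250}; by symmetry P[π(i) > π(i+1)] = 1/2.
By linearity: E[X] = 249 · (1/2) = (250 − 1) · (1/2) = 249/2 ≈ 124.500000.

E[X] = 249/2 = 124.500000.


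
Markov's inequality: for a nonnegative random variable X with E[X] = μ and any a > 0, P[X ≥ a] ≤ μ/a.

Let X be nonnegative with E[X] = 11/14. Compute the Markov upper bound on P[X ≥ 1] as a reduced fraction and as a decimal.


μ = E[X] = 11/14, a = 1.
Markov: P[X ≥ 1] ≤ μ/a = (11/14)/1 = 11/14.
Numerically: ≈ 0.7857.
(Since a = 1 > μ = 0.7857, the bound 11/14 is < 1 and informative.)

P[X ≥ 1] ≤ 11/14 ≈ 0.7857.


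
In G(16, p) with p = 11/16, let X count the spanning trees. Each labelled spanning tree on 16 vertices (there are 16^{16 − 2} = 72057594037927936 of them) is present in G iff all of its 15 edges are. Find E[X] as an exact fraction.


K_16 has 16^{16 − 2} = 72057594037927936 labelled spanning trees.
For each such spanning tree H, let X_H = 1 if all 15 edges of H are present in G. Then P[X_H = 1] = p^{15} = (11/16)^{15} = 4177248169415651/1152921504606846976.
By linearity of expectation: E[X] = Σ_H E[X_H] = 72057594037927936 · p^{15} = 72057594037927936 · 4177248169415651/1152921504606846976 = 4177248169415651/16.
Numerically: E[X] ≈ 2.61078e+14.

E[X] = 72057594037927936 · (11/16)^{15} = 4177248169415651/16 ≈ 2.61078e+14.


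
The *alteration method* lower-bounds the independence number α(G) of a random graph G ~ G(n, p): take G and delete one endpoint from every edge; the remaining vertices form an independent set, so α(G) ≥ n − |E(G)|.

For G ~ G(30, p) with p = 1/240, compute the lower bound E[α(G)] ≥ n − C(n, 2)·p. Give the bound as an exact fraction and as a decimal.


E[|E(G)|] = C(30, 2)·p = 435 · (1/240) = 29/16.
E[α(G)] ≥ n − E[|E(G)|] = 30 − 29/16 = 451/16.
Numerically: ≈ 28.1875.
(This is only a lower bound; the true E[α(G)] may be larger.)

E[α(G)] ≥ 451/16 ≈ 28.1875.


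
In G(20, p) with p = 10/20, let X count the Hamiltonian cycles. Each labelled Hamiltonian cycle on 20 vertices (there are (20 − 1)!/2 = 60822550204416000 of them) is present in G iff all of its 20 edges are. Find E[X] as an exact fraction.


K_20 has (20 − 1)!/2 = 60822550204416000 labelled Hamiltonian cycles.
For each such Hamiltonian cycle H, let X_H = 1 if all 20 edges of H are present in G. Then P[X_H = 1] = p^{20} = (1/2)^{20} = 1/1048576.
Summing the indicators: E[X] = Σ_H E[X_H] = 60822550204416000 · p^{20} = 60822550204416000 · 1/1048576 = 1856156927625/32.
Numerically: E[X] ≈ 5.8e+10.

E[X] = 60822550204416000 · (1/2)^{20} = 1856156927625/32 ≈ 5.8e+10.


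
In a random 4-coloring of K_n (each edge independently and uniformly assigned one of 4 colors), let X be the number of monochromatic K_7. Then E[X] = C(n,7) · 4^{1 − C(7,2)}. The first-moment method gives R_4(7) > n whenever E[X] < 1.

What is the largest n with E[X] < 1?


We need C(n, 7) · 4^{1 − 21} < 1, i.e. C(n, 7) < 4^{21 − 1} = 1099511627776.
Check values of n near the boundary:
  n = 174: C(174, 7) = 847879782984; 847879782984 < 1099511627776? YES
  n = 175: C(175, 7) = 883208107275; 883208107275 < 1099511627776? YES
  n = 176: C(176, 7) = 919790691600; 919790691600 < 1099511627776? YES
  n = 177: C(177, 7) = 957664425960; 957664425960 < 1099511627776? YES
  n = 178: C(178, 7) = 996867063280; 996867063280 < 1099511627776? YES
  n = 179: C(179, 7) = 1037437234460; 1037437234460 < 1099511627776? YES
  n = 180: C(180, 7) = 1079414463600; 1079414463600 < 1099511627776? YES
  n = 181: C(181, 7) = 1122839183400; 1122839183400 < 1099511627776? NO
  n = 182: C(182, 7) = 1167752750736; 1167752750736 < 1099511627776? NO
The largest n with C(n, 7) < 1099511627776 is n = 180 (where E[X] = 67463403975/68719476736 ≈ 0.9817). Hence R_4(7) > 180, i.e. R_4(7) ≥ 181.

Largest n = 180; hence R_4(7) > 180.


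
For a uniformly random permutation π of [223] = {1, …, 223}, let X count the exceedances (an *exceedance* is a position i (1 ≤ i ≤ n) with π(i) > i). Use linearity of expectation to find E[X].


Write X = Σ_{i=1}^{223} X_i, where X_i = 1_{π(i) > i}.
For each fixed i, π(i) is uniform over {1, …, 223} (marginal of a uniform permutation), so P[π(i) > i] = (n − i)/n. Summing: Σ_{i=1}^{223} (n − i)/n = (0 + 1 + … + 222)/223 = 223(223 − 1)/(2·223) = (223 − 1)/2.
Hence E[X] = Σ_{i=1}^{223} (223 − i)/223 = 111 ≈ 111.0000.

E[X] = 111 = 111.0000.


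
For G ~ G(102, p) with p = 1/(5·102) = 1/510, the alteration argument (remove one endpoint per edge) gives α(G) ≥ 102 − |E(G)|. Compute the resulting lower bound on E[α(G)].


E[|E(G)|] = C(102, 2)·p = 5151 · (1/510) = 101/10.
E[α(G)] ≥ n − E[|E(G)|] = 102 − 101/10 = 919/10.
Numerically: ≈ 91.90000.
(This is only a lower bound; the true E[α(G)] may be larger.)

E[α(G)] ≥ 919/10 ≈ 91.90000.


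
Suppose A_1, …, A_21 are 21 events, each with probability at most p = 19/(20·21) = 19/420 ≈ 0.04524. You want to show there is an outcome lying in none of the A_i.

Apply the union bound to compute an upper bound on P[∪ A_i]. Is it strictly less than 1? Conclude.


Union bound: P[∪_{i=1}^{21} A_i] ≤ Σ_i P[A_i] ≤ 21·p = 21·(19/420) = 19/20.
Numerically: 19/20 ≈ 0.95000.
Is 19/20 < 1? YES.
Since P[∪ A_i] ≤ 19/20 < 1, the complement has P[∩ A_i^c] ≥ 1 − 19/20 = 1/20 > 0, so some outcome avoids every A_i.

21·p = 19/20 ≈ 0.95000; existence CERTIFIED by the union bound.


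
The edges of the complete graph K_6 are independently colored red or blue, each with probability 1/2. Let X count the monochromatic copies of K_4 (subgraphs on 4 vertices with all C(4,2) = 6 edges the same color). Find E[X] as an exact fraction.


Let X = Σ_S X_S over the C(6, 4) = 15 subsets S of size 4, where X_S = 1 if the K_4 on S is monochromatic.
For a fixed S, the K_4 on S has C(4, 2) = 6 edges. P[all 6 edges red] = (1/2)^6, and likewise for blue, so P[monochromatic] = 2·(1/2)^6 = 2^{1 − 6} = 1/32.
By linearity: E[X] = C(6, 4) · 2^{1 − 6} = 15 · 1/32 = 15/32.
Numerically: E[X] ≈ 0.4688.

E[X] = C(6,4)·2^(1−C(4,2)) = 15/32 ≈ 0.4688.


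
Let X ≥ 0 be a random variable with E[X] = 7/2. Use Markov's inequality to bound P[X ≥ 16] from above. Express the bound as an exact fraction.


μ = E[X] = 7/2, a = 16.
Markov: P[X ≥ 16] ≤ μ/a = (7/2)/16 = 7/32.
Numerically: ≈ 0.21875.
(Since a = 16 > μ = 3.50000, the bound 7/32 is < 1 and informative.)

P[X ≥ 16] ≤ 7/32 ≈ 0.21875.


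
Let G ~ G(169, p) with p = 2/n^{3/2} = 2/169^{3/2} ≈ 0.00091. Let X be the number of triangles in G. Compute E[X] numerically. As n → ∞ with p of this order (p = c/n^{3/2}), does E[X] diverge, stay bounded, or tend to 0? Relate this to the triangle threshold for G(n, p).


Number of potential triangles: C(169, 3) = 790244.
Each occurs with probability p³ ≈ (0.00091)³ ≈ 7.54397e-10.
By linearity: E[X] = C(169, 3)·p³ ≈ 790244 · 7.54397e-10 ≈ 0.001.
Since α = 3/2 > 1, p = c/n^{3/2} = o(1/n) is below the triangle threshold p ~ 1/n. Asymptotically E[X] ~ (c³/6)·n^{3(1−α)} = (2³/6)·n^{-1.5} → 0, so by Markov's inequality G has no triangles w.h.p.

E[X] ≈ 0.001; in regime p = Θ(1/n^{3/2}) E[X] tends to 0 (below the triangle threshold p ~ 1/n).


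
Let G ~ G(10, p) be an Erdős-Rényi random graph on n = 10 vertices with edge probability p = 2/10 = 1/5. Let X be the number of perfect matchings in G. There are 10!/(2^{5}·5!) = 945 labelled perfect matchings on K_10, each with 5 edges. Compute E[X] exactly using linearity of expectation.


K_10 has 10!/(2^{5}·5!) = 945 labelled perfect matchings.
For each such perfect matching H, let X_H = 1 if all 5 edges of H are present in G. Then P[X_H = 1] = p^{5} = (1/5)^{5} = 1/3125.
Summing the indicators: E[X] = Σ_H E[X_H] = 945 · p^{5} = 945 · 1/3125 = 189/625.
Numerically: E[X] ≈ 0.3024.

E[X] = 945 · (1/5)^{5} = 189/625 ≈ 0.3024.


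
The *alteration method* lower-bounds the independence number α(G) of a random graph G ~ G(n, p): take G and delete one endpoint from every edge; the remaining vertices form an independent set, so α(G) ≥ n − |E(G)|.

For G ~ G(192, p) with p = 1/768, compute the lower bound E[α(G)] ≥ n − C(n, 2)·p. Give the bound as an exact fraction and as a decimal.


E[|E(G)|] = C(192, 2)·p = 18336 · (1/768) = 191/8.
E[α(G)] ≥ n − E[|E(G)|] = 192 − 191/8 = 1345/8.
Numerically: ≈ 168.1250.
(This is only a lower bound; the true E[α(G)] may be larger.)

E[α(G)] ≥ 1345/8 ≈ 168.1250.


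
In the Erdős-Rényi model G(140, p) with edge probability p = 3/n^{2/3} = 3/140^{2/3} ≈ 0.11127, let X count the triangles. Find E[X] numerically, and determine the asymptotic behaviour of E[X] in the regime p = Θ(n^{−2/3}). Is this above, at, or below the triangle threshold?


Number of potential triangles: C(140, 3) = 447580.
Each occurs with probability p³ ≈ (0.11127)³ ≈ 1.3775510e-03.
By linearity: E[X] = C(140, 3)·p³ ≈ 447580 · 1.3775510e-03 ≈ 616.56429.
Since α = 2/3 < 1, p = c/n^{2/3} ≫ 1/n is above the triangle threshold p ~ 1/n. Asymptotically E[X] ~ (c³/6)·n^{3(1−α)} = (3³/6)·n^{1} → ∞; triangles are abundant w.h.p.

E[X] ≈ 616.56429; in regime p = Θ(1/n^{2/3}) E[X] diverges (above the triangle threshold p ~ 1/n).


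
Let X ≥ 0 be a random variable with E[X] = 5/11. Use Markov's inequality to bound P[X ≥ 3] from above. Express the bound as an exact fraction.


μ = E[X] = 5/11, a = 3.
Markov: P[X ≥ 3] ≤ μ/a = (5/11)/3 = 5/33.
Numerically: ≈ 0.15152.
(Since a = 3 > μ = 0.45455, the bound 5/33 is < 1 and informative.)

P[X ≥ 3] ≤ 5/33 ≈ 0.15152.


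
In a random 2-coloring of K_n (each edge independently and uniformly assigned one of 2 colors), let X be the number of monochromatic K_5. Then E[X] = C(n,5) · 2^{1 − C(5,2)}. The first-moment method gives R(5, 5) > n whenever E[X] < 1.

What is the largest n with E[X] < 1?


We need C(n, 5) · 2^{1 − 10} < 1, i.e. C(n, 5) < 2^{10 − 1} = 512.
Check values of n near the boundary:
  n = 8: C(8, 5) = 56; 56 < 512? YES
  n = 9: C(9, 5) = 126; 126 < 512? YES
  n = 10: C(10, 5) = 252; 252 < 512? YES
  n = 11: C(11, 5) = 462; 462 < 512? YES
  n = 12: C(12, 5) = 792; 792 < 512? NO
The largest n with C(n, 5) < 512 is n = 11 (where E[X] = 231/256 ≈ 0.902). Hence R(5, 5) > 11, i.e. R(5, 5) ≥ 12.

Largest n = 11; hence R(5, 5) > 11.


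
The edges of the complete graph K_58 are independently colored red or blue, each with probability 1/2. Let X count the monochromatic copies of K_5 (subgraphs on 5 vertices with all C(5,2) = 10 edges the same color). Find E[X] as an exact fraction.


Let X = Σ_S X_S over the C(58, 5) = 4582116 subsets S of size 5, where X_S = 1 if the K_5 on S is monochromatic.
For a fixed S, the K_5 on S has C(5, 2) = 10 edges. P[all 10 edges red] = (1/2)^10, and likewise for blue, so P[monochromatic] = 2·(1/2)^10 = 2^{1 − 10} = 1/512.
By linearity of expectation: E[X] = C(58, 5) · 2^{1 − 10} = 4582116 · 1/512 = 1145529/128.
Numerically: E[X] ≈ 8949.445.

E[X] = C(58,5)·2^(1−C(5,2)) = 1145529/128 ≈ 8949.445.


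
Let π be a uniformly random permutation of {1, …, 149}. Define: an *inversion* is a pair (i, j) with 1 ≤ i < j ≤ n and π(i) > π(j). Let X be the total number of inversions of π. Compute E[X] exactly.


Write X = Σ X_I over the C(149, 2) = 11026 pairs i < j, with X_I the indicator of one inversion.
There are 11026 indicators.
For each fixed pair i < j, the values π(i) and π(j) are two distinct elements of {1, …, 149} in uniformly random order; by symmetry P[π(i) > π(j)] = 1/2.
By linearity: E[X] = 11026 · (1/2) = C(149, 2) · (1/2) = 11026/2 = 5513 ≈ 5513.000000.

E[X] = 5513 = 5513.000000.


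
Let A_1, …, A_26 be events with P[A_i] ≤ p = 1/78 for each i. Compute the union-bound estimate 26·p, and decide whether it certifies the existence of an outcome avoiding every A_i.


Union bound: P[∪_{i=1}^{26} A_i] ≤ Σ_i P[A_i] ≤ 26·p = 26·(1/78) = 1/3.
Numerically: 1/3 ≈ 0.3333.
Is 1/3 < 1? YES.
Since P[∪ A_i] ≤ 1/3 < 1, the complement has P[∩ A_i^c] ≥ 1 − 1/3 = 2/3 > 0, so some outcome avoids every A_i.

26·p = 1/3 ≈ 0.3333; existence CERTIFIED by the union bound.


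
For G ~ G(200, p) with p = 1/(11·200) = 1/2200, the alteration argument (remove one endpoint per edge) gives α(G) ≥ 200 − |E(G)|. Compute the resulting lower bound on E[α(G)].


E[|E(G)|] = C(200, 2)·p = 19900 · (1/2200) = 199/22.
E[α(G)] ≥ n − E[|E(G)|] = 200 − 199/22 = 4201/22.
Numerically: ≈ 190.954545.
(This is only a lower bound; the true E[α(G)] may be larger.)

E[α(G)] ≥ 4201/22 ≈ 190.954545.


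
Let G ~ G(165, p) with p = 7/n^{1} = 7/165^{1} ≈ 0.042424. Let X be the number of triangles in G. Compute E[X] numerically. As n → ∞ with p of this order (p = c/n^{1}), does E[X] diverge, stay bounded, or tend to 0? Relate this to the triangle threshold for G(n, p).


Number of potential triangles: C(165, 3) = 735130.
Each occurs with probability p³ ≈ (0.042424)³ ≈ 7.6355845e-05.
By linearity: E[X] = C(165, 3)·p³ ≈ 735130 · 7.6355845e-05 ≈ 56.13147.
Here α = 1, so p = 7/n is exactly at the triangle threshold p ~ 1/n. Asymptotically E[X] → c³/6 = 7³/6 = 343/6 ≈ 57.16667, a bounded constant. In this regime the triangle count is asymptotically Poisson(c³/6).

E[X] ≈ 56.13147; in regime p = Θ(1/n^{1}) E[X] stays bounded (at the triangle threshold p ~ 1/n).


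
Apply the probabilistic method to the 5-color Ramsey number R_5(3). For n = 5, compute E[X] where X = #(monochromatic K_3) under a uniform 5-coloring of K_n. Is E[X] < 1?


E[X] = C(5, 3) · 5^{1 − 3} = 10 · 5^{−2} = 10/25.
As a reduced fraction: E[X] = 2/5 ≈ 0.400000.
Is E[X] < 1? YES.
Since E[X] < 1, there exists a 5-coloring of K_{5} with no monochromatic K_3; hence R_5(3) > 5.

E[X] = 2/5 ≈ 0.400000; E[X] < 1, so R_5(3) > 5.


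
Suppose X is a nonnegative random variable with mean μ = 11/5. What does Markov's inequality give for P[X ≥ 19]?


μ = E[X] = 11/5, a = 19.
Markov: P[X ≥ 19] ≤ μ/a = (11/5)/19 = 11/95.
Numerically: ≈ 0.1158.
(Since a = 19 > μ = 2.2000, the bound 11/95 is < 1 and informative.)

P[X ≥ 19] ≤ 11/95 ≈ 0.1158.


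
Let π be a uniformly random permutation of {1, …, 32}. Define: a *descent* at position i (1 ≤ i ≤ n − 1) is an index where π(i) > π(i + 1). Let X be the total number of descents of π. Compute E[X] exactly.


Write X = Σ X_I over i = 1, …, 31, with X_I the indicator of one descent.
There are 31 indicators.
For each fixed i, the pair (π(i), π(i+1)) is a uniformly random ordered pair of distinct values from {1, …, 32}; by symmetry P[π(i) > π(i+1)] = 1/2.
By linearity: E[X] = 31 · (1/2) = (32 − 1) · (1/2) = 31/2 ≈ 15.500000.

E[X] = 31/2 = 15.500000.


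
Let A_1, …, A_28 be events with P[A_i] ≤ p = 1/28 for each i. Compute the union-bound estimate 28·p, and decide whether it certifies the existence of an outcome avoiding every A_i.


Union bound: P[∪_{i=1}^{28} A_i] ≤ Σ_i P[A_i] ≤ 28·p = 28·(1/28) = 1.
Numerically: 1 ≈ 1.000.
Is 1 < 1? NO.
Since the bound 1 is ≥ 1, the union bound is uninformative here; it does NOT by itself certify existence.

28·p = 1 ≈ 1.000; existence NOT certified by the union bound.


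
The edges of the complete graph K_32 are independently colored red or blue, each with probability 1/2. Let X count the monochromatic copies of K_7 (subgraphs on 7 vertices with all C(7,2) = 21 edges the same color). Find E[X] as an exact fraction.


Let X = Σ_S X_S over the C(32, 7) = 3365856 subsets S of size 7, where X_S = 1 if the K_7 on S is monochromatic.
For a fixed S, the K_7 on S has C(7, 2) = 21 edges. P[all 21 edges red] = (1/2)^21, and likewise for blue, so P[monochromatic] = 2·(1/2)^21 = 2^{1 − 21} = 1/1048576.
By linearity: E[X] = C(32, 7) · 2^{1 − 21} = 3365856 · 1/1048576 = 105183/32768.
Numerically: E[X] ≈ 3.209930.

E[X] = C(32,7)·2^(1−C(7,2)) = 105183/32768 ≈ 3.209930.


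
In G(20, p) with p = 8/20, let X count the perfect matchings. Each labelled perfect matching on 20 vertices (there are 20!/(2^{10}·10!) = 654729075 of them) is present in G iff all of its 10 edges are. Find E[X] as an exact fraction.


K_20 has 20!/(2^{10}·10!) = 654729075 labelled perfect matchings.
For each such perfect matching H, let X_H = 1 if all 10 edges of H are present in G. Then P[X_H = 1] = p^{10} = (2/5)^{10} = 1024/9765625.
Summing the indicators: E[X] = Σ_H E[X_H] = 654729075 · p^{10} = 654729075 · 1024/9765625 = 26817702912/390625.
Numerically: E[X] ≈ 68653.3.

E[X] = 654729075 · (2/5)^{10} = 26817702912/390625 ≈ 68653.3.


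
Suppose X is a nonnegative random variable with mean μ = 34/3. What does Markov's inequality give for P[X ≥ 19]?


μ = E[X] = 34/3, a = 19.
Markov: P[X ≥ 19] ≤ μ/a = (34/3)/19 = 34/57.
Numerically: ≈ 0.59649.
(Since a = 19 > μ = 11.33333, the bound 34/57 is < 1 and informative.)

P[X ≥ 19] ≤ 34/57 ≈ 0.59649.


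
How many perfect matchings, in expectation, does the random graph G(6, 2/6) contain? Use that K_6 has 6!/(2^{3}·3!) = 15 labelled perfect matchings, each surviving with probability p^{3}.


K_6 has 6!/(2^{3}·3!) = 15 labelled perfect matchings.
For each such perfect matching H, let X_H = 1 if all 3 edges of H are present in G. Then P[X_H = 1] = p^{3} = (1/3)^{3} = 1/27.
By linearity of expectation: E[X] = Σ_H E[X_H] = 15 · p^{3} = 15 · 1/27 = 5/9.
Numerically: E[X] ≈ 0.5556.

E[X] = 15 · (1/3)^{3} = 5/9 ≈ 0.5556.


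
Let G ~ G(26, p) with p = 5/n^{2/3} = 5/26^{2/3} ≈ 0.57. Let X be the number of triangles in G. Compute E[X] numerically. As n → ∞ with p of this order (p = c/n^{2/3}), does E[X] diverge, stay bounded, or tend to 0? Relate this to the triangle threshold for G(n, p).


Number of potential triangles: C(26, 3) = 2600.
Each occurs with probability p³ ≈ (0.57)³ ≈ 1.84911e-01.
By linearity: E[X] = C(26, 3)·p³ ≈ 2600 · 1.84911e-01 ≈ 480.769.
Since α = 2/3 < 1, p = c/n^{2/3} ≫ 1/n is above the triangle threshold p ~ 1/n. Asymptotically E[X] ~ (c³/6)·n^{3(1−α)} = (5³/6)·n^{1} → ∞; triangles are abundant w.h.p.

E[X] ≈ 480.769; in regime p = Θ(1/n^{2/3}) E[X] diverges (above the triangle threshold p ~ 1/n).


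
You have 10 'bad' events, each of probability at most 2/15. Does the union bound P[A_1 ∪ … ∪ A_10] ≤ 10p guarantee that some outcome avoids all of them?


Union bound: P[∪_{i=1}^{10} A_i] ≤ Σ_i P[A_i] ≤ 10·p = 10·(2/15) = 4/3.
Numerically: 4/3 ≈ 1.33333.
Is 4/3 < 1? NO.
Since the bound 4/3 is ≥ 1, the union bound is uninformative here; it does NOT by itself certify existence.

10·p = 4/3 ≈ 1.33333; existence NOT certified by the union bound.


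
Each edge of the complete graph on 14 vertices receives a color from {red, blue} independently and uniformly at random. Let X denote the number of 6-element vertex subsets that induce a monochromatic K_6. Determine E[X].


Let X = Σ_S X_S over the C(14, 6) = 3003 subsets S of size 6, where X_S = 1 if the K_6 on S is monochromatic.
For a fixed S, the K_6 on S has C(6, 2) = 15 edges. P[all 15 edges red] = (1/2)^15, and likewise for blue, so P[monochromatic] = 2·(1/2)^15 = 2^{1 − 15} = 1/16384.
Summing: E[X] = C(14, 6) · 2^{1 − 15} = 3003 · 1/16384 = 3003/16384.
Numerically: E[X] ≈ 0.183289.

E[X] = C(14,6)·2^(1−C(6,2)) = 3003/16384 ≈ 0.183289.


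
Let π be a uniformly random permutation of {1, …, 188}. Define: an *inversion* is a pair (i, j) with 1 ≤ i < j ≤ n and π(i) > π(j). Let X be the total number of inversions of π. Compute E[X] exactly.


Write X = Σ X_I over the C(188, 2) = 17578 pairs i < j, with X_I the indicator of one inversion.
There are 17578 indicators.
For each fixed pair i < j, the values π(i) and π(j) are two distinct elements of {1, …, 188} in uniformly random order; by symmetry P[π(i) > π(j)] = 1/2.
By linearity: E[X] = 17578 · (1/2) = C(188, 2) · (1/2) = 17578/2 = 8789 ≈ 8789.0000.

E[X] = 8789 = 8789.0000.


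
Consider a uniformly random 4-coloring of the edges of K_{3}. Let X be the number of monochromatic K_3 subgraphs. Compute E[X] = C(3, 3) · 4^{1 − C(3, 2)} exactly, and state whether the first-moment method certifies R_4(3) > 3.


E[X] = C(3, 3) · 4^{1 − 3} = 1 · 4^{−2} = 1/16.
As a reduced fraction: E[X] = 1/16 ≈ 0.062500.
Is E[X] < 1? YES.
Since E[X] < 1, there exists a 4-coloring of K_{3} with no monochromatic K_3; hence R_4(3) > 3.

E[X] = 1/16 ≈ 0.062500; E[X] < 1, so R_4(3) > 3.


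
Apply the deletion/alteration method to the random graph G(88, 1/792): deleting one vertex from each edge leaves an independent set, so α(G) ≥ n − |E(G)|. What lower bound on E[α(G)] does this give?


E[|E(G)|] = C(88, 2)·p = 3828 · (1/792) = 29/6.
E[α(G)] ≥ n − E[|E(G)|] = 88 − 29/6 = 499/6.
Numerically: ≈ 83.1667.
(This is only a lower bound; the true E[α(G)] may be larger.)

E[α(G)] ≥ 499/6 ≈ 83.1667.


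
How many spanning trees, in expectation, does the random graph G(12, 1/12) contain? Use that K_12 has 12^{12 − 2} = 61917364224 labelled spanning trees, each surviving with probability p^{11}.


K_12 has 12^{12 − 2} = 61917364224 labelled spanning trees.
For each such spanning tree H, let X_H = 1 if all 11 edges of H are present in G. Then P[X_H = 1] = p^{11} = (1/12)^{11} = 1/743008370688.
By linearity of expectation: E[X] = Σ_H E[X_H] = 61917364224 · p^{11} = 61917364224 · 1/743008370688 = 1/12.
Numerically: E[X] ≈ 0.0833333.

E[X] = 61917364224 · (1/12)^{11} = 1/12 ≈ 0.0833333.


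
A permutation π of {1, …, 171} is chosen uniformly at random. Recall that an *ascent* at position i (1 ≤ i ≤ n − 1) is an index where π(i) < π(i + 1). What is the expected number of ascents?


Write X = Σ X_I over i = 1, …, 170, with X_I the indicator of one ascent.
There are 170 indicators.
For each fixed i, the pair (π(i), π(i+1)) is a uniformly random ordered pair of distinct values from {1, …, 171}; by symmetry P[π(i) < π(i+1)] = 1/2.
By linearity: E[X] = 170 · (1/2) = (171 − 1) · (1/2) = 85 ≈ 85.000.

E[X] = 85 = 85.000.


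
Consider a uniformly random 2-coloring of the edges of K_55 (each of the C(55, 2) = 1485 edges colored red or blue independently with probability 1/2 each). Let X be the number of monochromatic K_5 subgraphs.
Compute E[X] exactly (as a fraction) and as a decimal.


Let X = Σ_S X_S over the C(55, 5) = 3478761 subsets S of size 5, where X_S = 1 if the K_5 on S is monochromatic.
For a fixed S, the K_5 on S has C(5, 2) = 10 edges. P[all 10 edges red] = (1/2)^10, and likewise for blue, so P[monochromatic] = 2·(1/2)^10 = 2^{1 − 10} = 1/512.
Summing: E[X] = C(55, 5) · 2^{1 − 10} = 3478761 · 1/512 = 3478761/512.
Numerically: E[X] ≈ 6794.45508.

E[X] = C(55,5)·2^(1−C(5,2)) = 3478761/512 ≈ 6794.45508.


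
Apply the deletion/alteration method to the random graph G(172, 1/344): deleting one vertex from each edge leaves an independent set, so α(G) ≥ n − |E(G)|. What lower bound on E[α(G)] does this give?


E[|E(G)|] = C(172, 2)·p = 14706 · (1/344) = 171/4.
E[α(G)] ≥ n − E[|E(G)|] = 172 − 171/4 = 517/4.
Numerically: ≈ 129.2500.
(This is only a lower bound; the true E[α(G)] may be larger.)

E[α(G)] ≥ 517/4 ≈ 129.2500.


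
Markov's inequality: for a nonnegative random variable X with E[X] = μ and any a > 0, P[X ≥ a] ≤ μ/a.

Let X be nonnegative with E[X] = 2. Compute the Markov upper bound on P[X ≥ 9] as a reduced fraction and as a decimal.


μ = E[X] = 2, a = 9.
Markov: P[X ≥ 9] ≤ μ/a = (2)/9 = 2/9.
Numerically: ≈ 0.222222.
(Since a = 9 > μ = 2.000000, the bound 2/9 is < 1 and informative.)

P[X ≥ 9] ≤ 2/9 ≈ 0.222222.


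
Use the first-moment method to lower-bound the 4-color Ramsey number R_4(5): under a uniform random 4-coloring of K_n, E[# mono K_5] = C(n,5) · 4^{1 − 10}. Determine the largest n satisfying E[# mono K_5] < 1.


We need C(n, 5) · 4^{1 − 10} < 1, i.e. C(n, 5) < 4^{10 − 1} = 262144.
Check values of n near the boundary:
  n = 28: C(28, 5) = 98280; 98280 < 262144? YES
  n = 29: C(29, 5) = 118755; 118755 < 262144? YES
  n = 30: C(30, 5) = 142506; 142506 < 262144? YES
  n = 31: C(31, 5) = 169911; 169911 < 262144? YES
  n = 32: C(32, 5) = 201376; 201376 < 262144? YES
  n = 33: C(33, 5) = 237336; 237336 < 262144? YES
  n = 34: C(34, 5) = 278256; 278256 < 262144? NO
The largest n with C(n, 5) < 262144 is n = 33 (where E[X] = 29667/32768 ≈ 0.90536). Hence R_4(5) > 33, i.e. R_4(5) ≥ 34.

Largest n = 33; hence R_4(5) > 33.
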